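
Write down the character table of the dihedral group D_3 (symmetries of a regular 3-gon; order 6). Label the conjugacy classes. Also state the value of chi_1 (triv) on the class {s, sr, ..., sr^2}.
Conjugacy classes: {e} of size 1, {r^1, r^2} of size 2, {s, sr, ..., sr^2} of size 3.
Character table:
  irrep \ class              {e} (size 1)  {r^1, r^2} (size 2)  {s, sr, ..., sr^2} (size 3)
  chi_1 (triv)               1             1                    1                          
  chi_2 (sign: r->1, s->-1)  1             1                    -1                         
  chi_3 (2d, j=1)            2             -1                   0                          

Spot check: chi_1 (triv) on {s, sr, ..., sr^2} = 1.

Argument: D_3 has order 2*3 = 6 with 3 conjugacy classes, hence 3 irreducibles. Sum of squared dims 1 + 1 + 4 = 6 = |G|. Linear characters come from the abelianisation; the 2-dimensional irreps have character r^k -> 2*cos(2*pi*j*k/3), reflections -> 0.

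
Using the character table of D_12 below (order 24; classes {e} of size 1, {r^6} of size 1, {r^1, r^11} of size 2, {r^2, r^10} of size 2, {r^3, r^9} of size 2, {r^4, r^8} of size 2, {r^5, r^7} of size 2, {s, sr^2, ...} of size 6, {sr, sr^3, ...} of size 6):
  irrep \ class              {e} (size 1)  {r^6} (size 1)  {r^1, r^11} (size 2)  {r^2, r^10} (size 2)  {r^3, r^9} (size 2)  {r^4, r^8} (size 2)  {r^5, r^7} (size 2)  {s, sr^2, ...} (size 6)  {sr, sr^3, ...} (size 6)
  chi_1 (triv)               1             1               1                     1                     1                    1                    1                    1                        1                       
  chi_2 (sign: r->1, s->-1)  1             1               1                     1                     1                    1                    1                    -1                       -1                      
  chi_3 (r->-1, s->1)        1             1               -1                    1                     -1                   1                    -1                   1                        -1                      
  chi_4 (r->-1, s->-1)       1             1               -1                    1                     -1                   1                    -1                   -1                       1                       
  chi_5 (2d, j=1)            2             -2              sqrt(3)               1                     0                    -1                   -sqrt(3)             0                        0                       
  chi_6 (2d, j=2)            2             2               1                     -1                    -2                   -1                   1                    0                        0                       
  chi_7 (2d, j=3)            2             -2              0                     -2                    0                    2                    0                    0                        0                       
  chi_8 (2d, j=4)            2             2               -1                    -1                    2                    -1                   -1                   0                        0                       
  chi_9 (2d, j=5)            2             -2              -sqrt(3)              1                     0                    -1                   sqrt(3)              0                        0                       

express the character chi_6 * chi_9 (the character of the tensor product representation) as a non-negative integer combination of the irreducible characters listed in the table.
chi_6 tensor chi_9 = chi_7 + chi_9 (all other irreducibles have multiplicity 0).

Why: The character of a tensor product is the pointwise product (chi_6 * chi_9)(C) = chi_6(C) * chi_9(C):
  {e}: (2)*(2), {r^6}: (2)*(-2), {r^1, r^11}: (1)*(-sqrt(3)), {r^2, r^10}: (-1)*(1), {r^3, r^9}: (-2)*(0), {r^4, r^8}: (-1)*(-1), {r^5, r^7}: (1)*(sqrt(3)), {s, sr^2, ...}: (0)*(0), {sr, sr^3, ...}: (0)*(0)
so (chi_6 * chi_9) takes values
  {e} -> 4, {r^6} -> -4, {r^1, r^11} -> -sqrt(3), {r^2, r^10} -> -1, {r^3, r^9} -> 0, {r^4, r^8} -> 1, {r^5, r^7} -> sqrt(3), {s, sr^2, ...} -> 0, {sr, sr^3, ...} -> 0.
Now take the inner product of this character with each irreducible chi from the table, <chi_6*chi_9, chi> = (1/24) sum_C |C| (chi_6*chi_9)(C) conj(chi(C)):
  <chi_6*chi_9, chi_1> = (1/24)[1*(4)*conj(1) + 1*(-4)*conj(1) + 2*(-sqrt(3))*conj(1) + 2*(-1)*conj(1) + 2*(0)*conj(1) + 2*(1)*conj(1) + 2*(sqrt(3))*conj(1) + 6*(0)*conj(1) + 6*(0)*conj(1)]
      = (1/24)[(4) + (-4) + (-2*sqrt(3)) + (-2) + (0) + (2) + (2*sqrt(3)) + (0) + (0)] = 0/24 = 0
  <chi_6*chi_9, chi_2> = (1/24)[1*(4)*conj(1) + 1*(-4)*conj(1) + 2*(-sqrt(3))*conj(1) + 2*(-1)*conj(1) + 2*(0)*conj(1) + 2*(1)*conj(1) + 2*(sqrt(3))*conj(1) + 6*(0)*conj(-1) + 6*(0)*conj(-1)]
      = (1/24)[(4) + (-4) + (-2*sqrt(3)) + (-2) + (0) + (2) + (2*sqrt(3)) + (0) + (0)] = 0/24 = 0
  <chi_6*chi_9, chi_3> = (1/24)[1*(4)*conj(1) + 1*(-4)*conj(1) + 2*(-sqrt(3))*conj(-1) + 2*(-1)*conj(1) + 2*(0)*conj(-1) + 2*(1)*conj(1) + 2*(sqrt(3))*conj(-1) + 6*(0)*conj(1) + 6*(0)*conj(-1)]
      = (1/24)[(4) + (-4) + (2*sqrt(3)) + (-2) + (0) + (2) + (-2*sqrt(3)) + (0) + (0)] = 0/24 = 0
  <chi_6*chi_9, chi_4> = (1/24)[1*(4)*conj(1) + 1*(-4)*conj(1) + 2*(-sqrt(3))*conj(-1) + 2*(-1)*conj(1) + 2*(0)*conj(-1) + 2*(1)*conj(1) + 2*(sqrt(3))*conj(-1) + 6*(0)*conj(-1) + 6*(0)*conj(1)]
      = (1/24)[(4) + (-4) + (2*sqrt(3)) + (-2) + (0) + (2) + (-2*sqrt(3)) + (0) + (0)] = 0/24 = 0
  <chi_6*chi_9, chi_5> = (1/24)[1*(4)*conj(2) + 1*(-4)*conj(-2) + 2*(-sqrt(3))*conj(sqrt(3)) + 2*(-1)*conj(1) + 2*(0)*conj(0) + 2*(1)*conj(-1) + 2*(sqrt(3))*conj(-sqrt(3)) + 6*(0)*conj(0) + 6*(0)*conj(0)]
      = (1/24)[(8) + (8) + (-6) + (-2) + (0) + (-2) + (-6) + (0) + (0)] = 0/24 = 0
  <chi_6*chi_9, chi_6> = (1/24)[1*(4)*conj(2) + 1*(-4)*conj(2) + 2*(-sqrt(3))*conj(1) + 2*(-1)*conj(-1) + 2*(0)*conj(-2) + 2*(1)*conj(-1) + 2*(sqrt(3))*conj(1) + 6*(0)*conj(0) + 6*(0)*conj(0)]
      = (1/24)[(8) + (-8) + (-2*sqrt(3)) + (2) + (0) + (-2) + (2*sqrt(3)) + (0) + (0)] = 0/24 = 0
  <chi_6*chi_9, chi_7> = (1/24)[1*(4)*conj(2) + 1*(-4)*conj(-2) + 2*(-sqrt(3))*conj(0) + 2*(-1)*conj(-2) + 2*(0)*conj(0) + 2*(1)*conj(2) + 2*(sqrt(3))*conj(0) + 6*(0)*conj(0) + 6*(0)*conj(0)]
      = (1/24)[(8) + (8) + (0) + (4) + (0) + (4) + (0) + (0) + (0)] = 24/24 = 1
  <chi_6*chi_9, chi_8> = (1/24)[1*(4)*conj(2) + 1*(-4)*conj(2) + 2*(-sqrt(3))*conj(-1) + 2*(-1)*conj(-1) + 2*(0)*conj(2) + 2*(1)*conj(-1) + 2*(sqrt(3))*conj(-1) + 6*(0)*conj(0) + 6*(0)*conj(0)]
      = (1/24)[(8) + (-8) + (2*sqrt(3)) + (2) + (0) + (-2) + (-2*sqrt(3)) + (0) + (0)] = 0/24 = 0
  <chi_6*chi_9, chi_9> = (1/24)[1*(4)*conj(2) + 1*(-4)*conj(-2) + 2*(-sqrt(3))*conj(-sqrt(3)) + 2*(-1)*conj(1) + 2*(0)*conj(0) + 2*(1)*conj(-1) + 2*(sqrt(3))*conj(sqrt(3)) + 6*(0)*conj(0) + 6*(0)*conj(0)]
      = (1/24)[(8) + (8) + (6) + (-2) + (0) + (-2) + (6) + (0) + (0)] = 24/24 = 1
Hence the multiplicities are chi_7: 1, chi_9: 1. Dimension check: dim(chi_6)*dim(chi_9) = 2*2 = 4 and sum (mult * dim) = 1*2 + 1*2 = 4.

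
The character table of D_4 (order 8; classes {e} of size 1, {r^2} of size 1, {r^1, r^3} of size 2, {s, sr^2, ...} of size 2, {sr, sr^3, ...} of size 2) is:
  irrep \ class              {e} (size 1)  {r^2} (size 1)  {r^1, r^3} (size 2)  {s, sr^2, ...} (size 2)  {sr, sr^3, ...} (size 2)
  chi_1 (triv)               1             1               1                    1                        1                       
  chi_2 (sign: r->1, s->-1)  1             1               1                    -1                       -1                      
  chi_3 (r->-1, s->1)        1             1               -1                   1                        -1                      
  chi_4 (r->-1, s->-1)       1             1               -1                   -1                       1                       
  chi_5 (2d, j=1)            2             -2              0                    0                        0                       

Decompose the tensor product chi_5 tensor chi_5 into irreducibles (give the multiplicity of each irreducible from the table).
chi_5 tensor chi_5 = chi_1 + chi_2 + chi_3 + chi_4 (all other irreducibles have multiplicity 0).

Working: The character of a tensor product is the pointwise product (chi_5 * chi_5)(C) = chi_5(C) * chi_5(C):
  {e}: (2)*(2), {r^2}: (-2)*(-2), {r^1, r^3}: (0)*(0), {s, sr^2, ...}: (0)*(0), {sr, sr^3, ...}: (0)*(0)
so (chi_5 * chi_5) takes values
  {e} -> 4, {r^2} -> 4, {r^1, r^3} -> 0, {s, sr^2, ...} -> 0, {sr, sr^3, ...} -> 0.
Now take the inner product of this character with each irreducible chi from the table, <chi_5*chi_5, chi> = (1/8) sum_C |C| (chi_5*chi_5)(C) conj(chi(C)):
  <chi_5*chi_5, chi_1> = (1/8)[1*(4)*conj(1) + 1*(4)*conj(1) + 2*(0)*conj(1) + 2*(0)*conj(1) + 2*(0)*conj(1)]
      = (1/8)[(4) + (4) + (0) + (0) + (0)] = 8/8 = 1
  <chi_5*chi_5, chi_2> = (1/8)[1*(4)*conj(1) + 1*(4)*conj(1) + 2*(0)*conj(1) + 2*(0)*conj(-1) + 2*(0)*conj(-1)]
      = (1/8)[(4) + (4) + (0) + (0) + (0)] = 8/8 = 1
  <chi_5*chi_5, chi_3> = (1/8)[1*(4)*conj(1) + 1*(4)*conj(1) + 2*(0)*conj(-1) + 2*(0)*conj(1) + 2*(0)*conj(-1)]
      = (1/8)[(4) + (4) + (0) + (0) + (0)] = 8/8 = 1
  <chi_5*chi_5, chi_4> = (1/8)[1*(4)*conj(1) + 1*(4)*conj(1) + 2*(0)*conj(-1) + 2*(0)*conj(-1) + 2*(0)*conj(1)]
      = (1/8)[(4) + (4) + (0) + (0) + (0)] = 8/8 = 1
  <chi_5*chi_5, chi_5> = (1/8)[1*(4)*conj(2) + 1*(4)*conj(-2) + 2*(0)*conj(0) + 2*(0)*conj(0) + 2*(0)*conj(0)]
      = (1/8)[(8) + (-8) + (0) + (0) + (0)] = 0/8 = 0
Hence the multiplicities are chi_1: 1, chi_2: 1, chi_3: 1, chi_4: 1. Dimension check: dim(chi_5)*dim(chi_5) = 2*2 = 4 and sum (mult * dim) = 1*1 + 1*1 + 1*1 + 1*1 = 4.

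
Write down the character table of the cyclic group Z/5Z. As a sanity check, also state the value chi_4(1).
Character table of Z/5Z (irreps indexed chi_0,...,chi_4 with chi_k(m) = zeta_5^(k*m), zeta_5 = exp(2*pi*i/5)):
  irrep \ class  {0} (size 1)  {1} (size 1)    {2} (size 1)    {3} (size 1)    {4} (size 1)  
  chi_0          1             1               1               1               1             
  chi_1          1             exp(2*I*pi/5)   exp(4*I*pi/5)   exp(-4*I*pi/5)  exp(-2*I*pi/5)
  chi_2          1             exp(4*I*pi/5)   exp(-2*I*pi/5)  exp(2*I*pi/5)   exp(-4*I*pi/5)
  chi_3          1             exp(-4*I*pi/5)  exp(2*I*pi/5)   exp(-2*I*pi/5)  exp(4*I*pi/5) 
  chi_4          1             exp(-2*I*pi/5)  exp(-4*I*pi/5)  exp(4*I*pi/5)   exp(2*I*pi/5) 

Spot check: chi_4(1) = zeta_5^(4*1) = zeta_5^4 = exp(-2*I*pi/5).

Argument: Z/5Z is abelian, so all 5 irreducible complex representations are 1-dimensional. They are given by chi_k(m) = zeta_5^(k*m) for k = 0,...,4. Row orthogonality: sum_m chi_k(m) conj(chi_l(m)) = 5 * [k = l].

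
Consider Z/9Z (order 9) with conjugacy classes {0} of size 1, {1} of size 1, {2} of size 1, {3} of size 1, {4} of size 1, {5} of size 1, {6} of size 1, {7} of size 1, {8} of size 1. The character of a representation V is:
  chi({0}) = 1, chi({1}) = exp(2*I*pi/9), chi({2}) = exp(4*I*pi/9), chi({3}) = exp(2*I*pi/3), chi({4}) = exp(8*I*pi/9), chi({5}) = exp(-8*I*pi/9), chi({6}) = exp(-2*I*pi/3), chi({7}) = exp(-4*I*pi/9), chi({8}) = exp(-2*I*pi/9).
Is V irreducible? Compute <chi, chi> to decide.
Irreducible: <chi, chi> = 1.

<chi, chi> = (1/|G|) sum_C |C| * |chi(C)|^2 = (1/9)[1*|1|^2 + 1*|exp(2*I*pi/9)|^2 + 1*|exp(4*I*pi/9)|^2 + 1*|exp(2*I*pi/3)|^2 + 1*|exp(8*I*pi/9)|^2 + 1*|exp(-8*I*pi/9)|^2 + 1*|exp(-2*I*pi/3)|^2 + 1*|exp(-4*I*pi/9)|^2 + 1*|exp(-2*I*pi/9)|^2]
  = (1/9)[(1) + (1) + (1) + (1) + (1) + (1) + (1) + (1) + (1)] = 9/9 = 1.
(Exp terms are combined using exp(i*s)*conj(exp(i*t)) = exp(i*(s-t)), and sums of them are collapsed using the identity that for every m > 1 the m distinct m-th roots of unity sum to 0, e.g. 1 + exp(2*I*pi/3) + exp(-2*I*pi/3) = 0.)
A character is irreducible iff <chi, chi> = 1, so this representation is irreducible.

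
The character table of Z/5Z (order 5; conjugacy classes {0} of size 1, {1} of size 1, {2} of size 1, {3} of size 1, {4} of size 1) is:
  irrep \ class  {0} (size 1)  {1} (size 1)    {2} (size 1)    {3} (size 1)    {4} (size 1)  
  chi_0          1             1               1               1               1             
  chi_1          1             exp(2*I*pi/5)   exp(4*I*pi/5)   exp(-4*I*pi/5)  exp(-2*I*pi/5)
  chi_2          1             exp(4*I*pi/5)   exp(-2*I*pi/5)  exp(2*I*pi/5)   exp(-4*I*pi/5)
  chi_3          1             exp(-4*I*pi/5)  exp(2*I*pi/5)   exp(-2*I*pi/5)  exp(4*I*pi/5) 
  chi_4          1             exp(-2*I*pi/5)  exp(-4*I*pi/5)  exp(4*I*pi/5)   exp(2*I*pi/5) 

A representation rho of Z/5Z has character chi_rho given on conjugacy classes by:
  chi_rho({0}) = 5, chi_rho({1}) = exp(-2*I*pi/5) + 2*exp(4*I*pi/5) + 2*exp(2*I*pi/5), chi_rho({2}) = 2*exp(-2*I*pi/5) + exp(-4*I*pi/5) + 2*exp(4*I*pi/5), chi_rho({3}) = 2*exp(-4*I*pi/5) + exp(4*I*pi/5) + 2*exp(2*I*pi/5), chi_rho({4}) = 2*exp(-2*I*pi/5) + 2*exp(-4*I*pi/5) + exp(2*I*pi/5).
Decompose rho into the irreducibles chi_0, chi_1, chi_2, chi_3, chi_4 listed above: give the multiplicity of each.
Multiplicities: chi_0: 0, chi_1: 2, chi_2: 2, chi_3: 0, chi_4: 1.

Derivation: Use <chi_rho, chi> = (1/|G|) sum_C |C| * chi_rho(C) * conj(chi(C)) with |G| = 5 for each irreducible chi in the table:
  <chi_rho, chi_0> = (1/5)[1*(5)*conj(1) + 1*(exp(-2*I*pi/5) + 2*exp(4*I*pi/5) + 2*exp(2*I*pi/5))*conj(1) + 1*(2*exp(-2*I*pi/5) + exp(-4*I*pi/5) + 2*exp(4*I*pi/5))*conj(1) + 1*(2*exp(-4*I*pi/5) + exp(4*I*pi/5) + 2*exp(2*I*pi/5))*conj(1) + 1*(2*exp(-2*I*pi/5) + 2*exp(-4*I*pi/5) + exp(2*I*pi/5))*conj(1)]
      = (1/5)[(5) + (exp(-2*I*pi/5) + 2*exp(4*I*pi/5) + 2*exp(2*I*pi/5)) + (2*exp(-2*I*pi/5) + exp(-4*I*pi/5) + 2*exp(4*I*pi/5)) + (2*exp(-4*I*pi/5) + exp(4*I*pi/5) + 2*exp(2*I*pi/5)) + (2*exp(-2*I*pi/5) + 2*exp(-4*I*pi/5) + exp(2*I*pi/5))] = 0/5 = 0
  <chi_rho, chi_1> = (1/5)[1*(5)*conj(1) + 1*(exp(-2*I*pi/5) + 2*exp(4*I*pi/5) + 2*exp(2*I*pi/5))*conj(exp(2*I*pi/5)) + 1*(2*exp(-2*I*pi/5) + exp(-4*I*pi/5) + 2*exp(4*I*pi/5))*conj(exp(4*I*pi/5)) + 1*(2*exp(-4*I*pi/5) + exp(4*I*pi/5) + 2*exp(2*I*pi/5))*conj(exp(-4*I*pi/5)) + 1*(2*exp(-2*I*pi/5) + 2*exp(-4*I*pi/5) + exp(2*I*pi/5))*conj(exp(-2*I*pi/5))]
      = (1/5)[(5) + (2 + exp(-4*I*pi/5) + 2*exp(2*I*pi/5)) + (2 + exp(2*I*pi/5) + 2*exp(4*I*pi/5)) + (2 + 2*exp(-4*I*pi/5) + exp(-2*I*pi/5)) + (2 + 2*exp(-2*I*pi/5) + exp(4*I*pi/5))] = 10/5 = 2
  <chi_rho, chi_2> = (1/5)[1*(5)*conj(1) + 1*(exp(-2*I*pi/5) + 2*exp(4*I*pi/5) + 2*exp(2*I*pi/5))*conj(exp(4*I*pi/5)) + 1*(2*exp(-2*I*pi/5) + exp(-4*I*pi/5) + 2*exp(4*I*pi/5))*conj(exp(-2*I*pi/5)) + 1*(2*exp(-4*I*pi/5) + exp(4*I*pi/5) + 2*exp(2*I*pi/5))*conj(exp(2*I*pi/5)) + 1*(2*exp(-2*I*pi/5) + 2*exp(-4*I*pi/5) + exp(2*I*pi/5))*conj(exp(-4*I*pi/5))]
      = (1/5)[(5) + (2 + 2*exp(-2*I*pi/5) + exp(4*I*pi/5)) + (2 + 2*exp(-4*I*pi/5) + exp(-2*I*pi/5)) + (2 + exp(2*I*pi/5) + 2*exp(4*I*pi/5)) + (2 + exp(-4*I*pi/5) + 2*exp(2*I*pi/5))] = 10/5 = 2
  <chi_rho, chi_3> = (1/5)[1*(5)*conj(1) + 1*(exp(-2*I*pi/5) + 2*exp(4*I*pi/5) + 2*exp(2*I*pi/5))*conj(exp(-4*I*pi/5)) + 1*(2*exp(-2*I*pi/5) + exp(-4*I*pi/5) + 2*exp(4*I*pi/5))*conj(exp(2*I*pi/5)) + 1*(2*exp(-4*I*pi/5) + exp(4*I*pi/5) + 2*exp(2*I*pi/5))*conj(exp(-2*I*pi/5)) + 1*(2*exp(-2*I*pi/5) + 2*exp(-4*I*pi/5) + exp(2*I*pi/5))*conj(exp(4*I*pi/5))]
      = (1/5)[(5) + (2*exp(-2*I*pi/5) + 2*exp(-4*I*pi/5) + exp(2*I*pi/5)) + (2*exp(-4*I*pi/5) + exp(4*I*pi/5) + 2*exp(2*I*pi/5)) + (2*exp(-2*I*pi/5) + exp(-4*I*pi/5) + 2*exp(4*I*pi/5)) + (exp(-2*I*pi/5) + 2*exp(4*I*pi/5) + 2*exp(2*I*pi/5))] = 0/5 = 0
  <chi_rho, chi_4> = (1/5)[1*(5)*conj(1) + 1*(exp(-2*I*pi/5) + 2*exp(4*I*pi/5) + 2*exp(2*I*pi/5))*conj(exp(-2*I*pi/5)) + 1*(2*exp(-2*I*pi/5) + exp(-4*I*pi/5) + 2*exp(4*I*pi/5))*conj(exp(-4*I*pi/5)) + 1*(2*exp(-4*I*pi/5) + exp(4*I*pi/5) + 2*exp(2*I*pi/5))*conj(exp(4*I*pi/5)) + 1*(2*exp(-2*I*pi/5) + 2*exp(-4*I*pi/5) + exp(2*I*pi/5))*conj(exp(2*I*pi/5))]
      = (1/5)[(5) + (1 + 2*exp(-4*I*pi/5) + 2*exp(4*I*pi/5)) + (1 + 2*exp(-2*I*pi/5) + 2*exp(2*I*pi/5)) + (1 + 2*exp(-2*I*pi/5) + 2*exp(2*I*pi/5)) + (1 + 2*exp(-4*I*pi/5) + 2*exp(4*I*pi/5))] = 5/5 = 1
(Exp terms are combined using exp(i*s)*conj(exp(i*t)) = exp(i*(s-t)), and sums of them are collapsed using the identity that for every m > 1 the m distinct m-th roots of unity sum to 0, e.g. 1 + exp(2*I*pi/3) + exp(-2*I*pi/3) = 0.)
Dimension check: dim(rho) = sum (mult * dim) = 0*1 + 2*1 + 2*1 + 0*1 + 1*1 = 5 = chi_rho(e) = 5.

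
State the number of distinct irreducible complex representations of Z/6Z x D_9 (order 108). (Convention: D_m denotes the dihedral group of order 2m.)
36

Argument: The number of irreducible complex representations of a finite group equals its number of conjugacy classes. For a direct product, #classes(G x H) = #classes(G) * #classes(H). Z/6Z has 6 classes (abelian), D_9 has 6 classes, so 6 * 6 = 36, so Z/6Z x D_9 (order 108) has exactly 36 irreducible complex representations.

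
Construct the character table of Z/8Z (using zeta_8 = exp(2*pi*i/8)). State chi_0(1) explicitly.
Character table of Z/8Z (irreps indexed chi_0,...,chi_7 with chi_k(m) = zeta_8^(k*m), zeta_8 = exp(2*pi*i/8)):
  irrep \ class  {0} (size 1)  {1} (size 1)    {2} (size 1)  {3} (size 1)    {4} (size 1)  {5} (size 1)    {6} (size 1)  {7} (size 1)  
  chi_0          1             1               1             1               1             1               1             1             
  chi_1          1             exp(I*pi/4)     I             exp(3*I*pi/4)   -1            exp(-3*I*pi/4)  -I            exp(-I*pi/4)  
  chi_2          1             I               -1            -I              1             I               -1            -I            
  chi_3          1             exp(3*I*pi/4)   -I            exp(I*pi/4)     -1            exp(-I*pi/4)    I             exp(-3*I*pi/4)
  chi_4          1             -1              1             -1              1             -1              1             -1            
  chi_5          1             exp(-3*I*pi/4)  I             exp(-I*pi/4)    -1            exp(I*pi/4)     -I            exp(3*I*pi/4) 
  chi_6          1             -I              -1            I               1             -I              -1            I             
  chi_7          1             exp(-I*pi/4)    -I            exp(-3*I*pi/4)  -1            exp(3*I*pi/4)   I             exp(I*pi/4)   

Spot check: chi_0(1) = zeta_8^(0*1) = zeta_8^0 = 1.

Argument: Z/8Z is abelian, so all 8 irreducible complex representations are 1-dimensional. They are given by chi_k(m) = zeta_8^(k*m) for k = 0,...,7. Row orthogonality: sum_m chi_k(m) conj(chi_l(m)) = 8 * [k = l].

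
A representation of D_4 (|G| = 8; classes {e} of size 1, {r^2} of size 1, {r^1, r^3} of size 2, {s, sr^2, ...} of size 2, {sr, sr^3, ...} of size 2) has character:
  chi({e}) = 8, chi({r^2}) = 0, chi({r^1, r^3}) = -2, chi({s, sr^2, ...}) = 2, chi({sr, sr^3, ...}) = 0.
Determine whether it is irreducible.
Not irreducible (reducible): <chi, chi> = 10 > 1.

Solution. <chi, chi> = (1/|G|) sum_C |C| * |chi(C)|^2 = (1/8)[1*|8|^2 + 1*|0|^2 + 2*|-2|^2 + 2*|2|^2 + 2*|0|^2]
  = (1/8)[(64) + (0) + (8) + (8) + (0)] = 80/8 = 10.
A character is irreducible iff <chi, chi> = 1, so this representation is reducible.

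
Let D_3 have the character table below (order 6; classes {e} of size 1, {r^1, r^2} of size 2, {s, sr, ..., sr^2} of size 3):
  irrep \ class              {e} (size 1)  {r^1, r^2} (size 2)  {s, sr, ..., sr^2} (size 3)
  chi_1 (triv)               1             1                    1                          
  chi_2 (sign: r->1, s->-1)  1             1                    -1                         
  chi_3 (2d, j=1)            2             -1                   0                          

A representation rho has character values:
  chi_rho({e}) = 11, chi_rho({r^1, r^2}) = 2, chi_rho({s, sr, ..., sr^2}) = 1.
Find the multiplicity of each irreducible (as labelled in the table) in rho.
Multiplicities: chi_1: 3, chi_2: 2, chi_3: 3.

Argument: Use <chi_rho, chi> = (1/|G|) sum_C |C| * chi_rho(C) * conj(chi(C)) with |G| = 6 for each irreducible chi in the table:
  <chi_rho, chi_1> = (1/6)[1*(11)*conj(1) + 2*(2)*conj(1) + 3*(1)*conj(1)]
      = (1/6)[(11) + (4) + (3)] = 18/6 = 3
  <chi_rho, chi_2> = (1/6)[1*(11)*conj(1) + 2*(2)*conj(1) + 3*(1)*conj(-1)]
      = (1/6)[(11) + (4) + (-3)] = 12/6 = 2
  <chi_rho, chi_3> = (1/6)[1*(11)*conj(2) + 2*(2)*conj(-1) + 3*(1)*conj(0)]
      = (1/6)[(22) + (-4) + (0)] = 18/6 = 3
Dimension check: dim(rho) = sum (mult * dim) = 3*1 + 2*1 + 3*2 = 11 = chi_rho(e) = 11.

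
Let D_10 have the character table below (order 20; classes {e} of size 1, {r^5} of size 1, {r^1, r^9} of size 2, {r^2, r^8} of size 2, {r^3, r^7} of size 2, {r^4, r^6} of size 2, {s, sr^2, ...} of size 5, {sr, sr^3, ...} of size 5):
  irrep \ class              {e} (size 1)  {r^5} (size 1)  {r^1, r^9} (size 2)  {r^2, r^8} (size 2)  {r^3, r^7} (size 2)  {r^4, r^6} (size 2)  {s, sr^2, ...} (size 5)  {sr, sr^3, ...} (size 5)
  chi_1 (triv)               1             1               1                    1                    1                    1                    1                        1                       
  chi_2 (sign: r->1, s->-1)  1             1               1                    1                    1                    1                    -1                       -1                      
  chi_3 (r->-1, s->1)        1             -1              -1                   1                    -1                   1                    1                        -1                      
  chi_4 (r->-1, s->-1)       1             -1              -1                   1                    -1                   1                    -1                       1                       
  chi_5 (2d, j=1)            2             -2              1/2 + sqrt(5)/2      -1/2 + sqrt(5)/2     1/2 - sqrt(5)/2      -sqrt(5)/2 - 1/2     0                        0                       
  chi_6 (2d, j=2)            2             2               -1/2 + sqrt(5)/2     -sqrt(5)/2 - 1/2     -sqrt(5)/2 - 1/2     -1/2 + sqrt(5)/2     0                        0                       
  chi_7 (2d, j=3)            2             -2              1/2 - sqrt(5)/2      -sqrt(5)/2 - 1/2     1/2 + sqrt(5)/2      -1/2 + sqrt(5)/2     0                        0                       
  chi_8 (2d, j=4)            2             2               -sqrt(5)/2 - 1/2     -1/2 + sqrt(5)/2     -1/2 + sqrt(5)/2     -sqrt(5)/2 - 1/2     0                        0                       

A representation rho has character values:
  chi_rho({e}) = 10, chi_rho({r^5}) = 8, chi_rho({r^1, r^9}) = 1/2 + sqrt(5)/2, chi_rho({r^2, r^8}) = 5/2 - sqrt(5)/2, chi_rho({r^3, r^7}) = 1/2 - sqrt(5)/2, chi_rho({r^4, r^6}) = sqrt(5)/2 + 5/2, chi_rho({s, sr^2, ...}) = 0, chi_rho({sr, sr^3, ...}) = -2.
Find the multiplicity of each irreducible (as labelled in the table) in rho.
Multiplicities: chi_1: 1, chi_2: 2, chi_3: 1, chi_4: 0, chi_5: 0, chi_6: 2, chi_7: 0, chi_8: 1.

Solution. Use <chi_rho, chi> = (1/|G|) sum_C |C| * chi_rho(C) * conj(chi(C)) with |G| = 20 for each irreducible chi in the table:
  <chi_rho, chi_1> = (1/20)[1*(10)*conj(1) + 1*(8)*conj(1) + 2*(1/2 + sqrt(5)/2)*conj(1) + 2*(5/2 - sqrt(5)/2)*conj(1) + 2*(1/2 - sqrt(5)/2)*conj(1) + 2*(sqrt(5)/2 + 5/2)*conj(1) + 5*(0)*conj(1) + 5*(-2)*conj(1)]
      = (1/20)[(10) + (8) + (1 + sqrt(5)) + (5 - sqrt(5)) + (1 - sqrt(5)) + (sqrt(5) + 5) + (0) + (-10)] = 20/20 = 1
  <chi_rho, chi_2> = (1/20)[1*(10)*conj(1) + 1*(8)*conj(1) + 2*(1/2 + sqrt(5)/2)*conj(1) + 2*(5/2 - sqrt(5)/2)*conj(1) + 2*(1/2 - sqrt(5)/2)*conj(1) + 2*(sqrt(5)/2 + 5/2)*conj(1) + 5*(0)*conj(-1) + 5*(-2)*conj(-1)]
      = (1/20)[(10) + (8) + (1 + sqrt(5)) + (5 - sqrt(5)) + (1 - sqrt(5)) + (sqrt(5) + 5) + (0) + (10)] = 40/20 = 2
  <chi_rho, chi_3> = (1/20)[1*(10)*conj(1) + 1*(8)*conj(-1) + 2*(1/2 + sqrt(5)/2)*conj(-1) + 2*(5/2 - sqrt(5)/2)*conj(1) + 2*(1/2 - sqrt(5)/2)*conj(-1) + 2*(sqrt(5)/2 + 5/2)*conj(1) + 5*(0)*conj(1) + 5*(-2)*conj(-1)]
      = (1/20)[(10) + (-8) + (-sqrt(5) - 1) + (5 - sqrt(5)) + (-1 + sqrt(5)) + (sqrt(5) + 5) + (0) + (10)] = 20/20 = 1
  <chi_rho, chi_4> = (1/20)[1*(10)*conj(1) + 1*(8)*conj(-1) + 2*(1/2 + sqrt(5)/2)*conj(-1) + 2*(5/2 - sqrt(5)/2)*conj(1) + 2*(1/2 - sqrt(5)/2)*conj(-1) + 2*(sqrt(5)/2 + 5/2)*conj(1) + 5*(0)*conj(-1) + 5*(-2)*conj(1)]
      = (1/20)[(10) + (-8) + (-sqrt(5) - 1) + (5 - sqrt(5)) + (-1 + sqrt(5)) + (sqrt(5) + 5) + (0) + (-10)] = 0/20 = 0
  <chi_rho, chi_5> = (1/20)[1*(10)*conj(2) + 1*(8)*conj(-2) + 2*(1/2 + sqrt(5)/2)*conj(1/2 + sqrt(5)/2) + 2*(5/2 - sqrt(5)/2)*conj(-1/2 + sqrt(5)/2) + 2*(1/2 - sqrt(5)/2)*conj(1/2 - sqrt(5)/2) + 2*(sqrt(5)/2 + 5/2)*conj(-sqrt(5)/2 - 1/2) + 5*(0)*conj(0) + 5*(-2)*conj(0)]
      = (1/20)[(20) + (-16) + (sqrt(5) + 3) + (-5 + 3*sqrt(5)) + (3 - sqrt(5)) + (-3*sqrt(5) - 5) + (0) + (0)] = 0/20 = 0
  <chi_rho, chi_6> = (1/20)[1*(10)*conj(2) + 1*(8)*conj(2) + 2*(1/2 + sqrt(5)/2)*conj(-1/2 + sqrt(5)/2) + 2*(5/2 - sqrt(5)/2)*conj(-sqrt(5)/2 - 1/2) + 2*(1/2 - sqrt(5)/2)*conj(-sqrt(5)/2 - 1/2) + 2*(sqrt(5)/2 + 5/2)*conj(-1/2 + sqrt(5)/2) + 5*(0)*conj(0) + 5*(-2)*conj(0)]
      = (1/20)[(20) + (16) + (2) + (-2*sqrt(5)) + (2) + (2*sqrt(5)) + (0) + (0)] = 40/20 = 2
  <chi_rho, chi_7> = (1/20)[1*(10)*conj(2) + 1*(8)*conj(-2) + 2*(1/2 + sqrt(5)/2)*conj(1/2 - sqrt(5)/2) + 2*(5/2 - sqrt(5)/2)*conj(-sqrt(5)/2 - 1/2) + 2*(1/2 - sqrt(5)/2)*conj(1/2 + sqrt(5)/2) + 2*(sqrt(5)/2 + 5/2)*conj(-1/2 + sqrt(5)/2) + 5*(0)*conj(0) + 5*(-2)*conj(0)]
      = (1/20)[(20) + (-16) + (-2) + (-2*sqrt(5)) + (-2) + (2*sqrt(5)) + (0) + (0)] = 0/20 = 0
  <chi_rho, chi_8> = (1/20)[1*(10)*conj(2) + 1*(8)*conj(2) + 2*(1/2 + sqrt(5)/2)*conj(-sqrt(5)/2 - 1/2) + 2*(5/2 - sqrt(5)/2)*conj(-1/2 + sqrt(5)/2) + 2*(1/2 - sqrt(5)/2)*conj(-1/2 + sqrt(5)/2) + 2*(sqrt(5)/2 + 5/2)*conj(-sqrt(5)/2 - 1/2) + 5*(0)*conj(0) + 5*(-2)*conj(0)]
      = (1/20)[(20) + (16) + (-3 - sqrt(5)) + (-5 + 3*sqrt(5)) + (-3 + sqrt(5)) + (-3*sqrt(5) - 5) + (0) + (0)] = 20/20 = 1
Dimension check: dim(rho) = sum (mult * dim) = 1*1 + 2*1 + 1*1 + 0*1 + 0*2 + 2*2 + 0*2 + 1*2 = 10 = chi_rho(e) = 10.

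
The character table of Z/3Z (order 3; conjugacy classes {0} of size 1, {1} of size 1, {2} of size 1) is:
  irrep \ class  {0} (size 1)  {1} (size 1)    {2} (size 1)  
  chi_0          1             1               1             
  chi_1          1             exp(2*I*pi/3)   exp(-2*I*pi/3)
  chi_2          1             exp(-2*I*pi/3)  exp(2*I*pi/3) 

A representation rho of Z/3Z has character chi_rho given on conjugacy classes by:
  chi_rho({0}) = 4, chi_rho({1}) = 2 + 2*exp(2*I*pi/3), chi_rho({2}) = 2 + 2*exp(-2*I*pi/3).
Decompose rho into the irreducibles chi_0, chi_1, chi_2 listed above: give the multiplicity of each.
Multiplicities: chi_0: 2, chi_1: 2, chi_2: 0.

Why: Use <chi_rho, chi> = (1/|G|) sum_C |C| * chi_rho(C) * conj(chi(C)) with |G| = 3 for each irreducible chi in the table:
  <chi_rho, chi_0> = (1/3)[1*(4)*conj(1) + 1*(2 + 2*exp(2*I*pi/3))*conj(1) + 1*(2 + 2*exp(-2*I*pi/3))*conj(1)]
      = (1/3)[(4) + (2 + 2*exp(2*I*pi/3)) + (2 + 2*exp(-2*I*pi/3))] = 6/3 = 2
  <chi_rho, chi_1> = (1/3)[1*(4)*conj(1) + 1*(2 + 2*exp(2*I*pi/3))*conj(exp(2*I*pi/3)) + 1*(2 + 2*exp(-2*I*pi/3))*conj(exp(-2*I*pi/3))]
      = (1/3)[(4) + (2 + 2*exp(-2*I*pi/3)) + (2 + 2*exp(2*I*pi/3))] = 6/3 = 2
  <chi_rho, chi_2> = (1/3)[1*(4)*conj(1) + 1*(2 + 2*exp(2*I*pi/3))*conj(exp(-2*I*pi/3)) + 1*(2 + 2*exp(-2*I*pi/3))*conj(exp(2*I*pi/3))]
      = (1/3)[(4) + (-2) + (-2)] = 0/3 = 0
(Exp terms are combined using exp(i*s)*conj(exp(i*t)) = exp(i*(s-t)), and sums of them are collapsed using the identity that for every m > 1 the m distinct m-th roots of unity sum to 0, e.g. 1 + exp(2*I*pi/3) + exp(-2*I*pi/3) = 0.)
Dimension check: dim(rho) = sum (mult * dim) = 2*1 + 2*1 + 0*1 = 4 = chi_rho(e) = 4.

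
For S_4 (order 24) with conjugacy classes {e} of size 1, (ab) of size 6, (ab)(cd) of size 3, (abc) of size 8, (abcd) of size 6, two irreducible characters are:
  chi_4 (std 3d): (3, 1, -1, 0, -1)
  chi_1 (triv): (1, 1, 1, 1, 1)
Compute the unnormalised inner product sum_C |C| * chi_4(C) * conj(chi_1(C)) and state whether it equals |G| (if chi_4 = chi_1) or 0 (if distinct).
Sum = 0; so <chi_4, chi_1> = 0 (distinct irreducibles are orthogonal).

Details: Compute term by term over conjugacy classes (|C| * chi_4(C) * conj(chi_1(C))):
  1*(3)*conj(1) + 6*(1)*conj(1) + 3*(-1)*conj(1) + 8*(0)*conj(1) + 6*(-1)*conj(1)
  = (3) + (6) + (-3) + (0) + (-6)
  = 0.
Dividing by |G| = 24 gives 0/24 = 0, matching the row-orthogonality relation <chi_4, chi_1> = [chi_4 = chi_1].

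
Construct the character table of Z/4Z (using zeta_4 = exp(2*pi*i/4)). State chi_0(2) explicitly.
Character table of Z/4Z (irreps indexed chi_0,...,chi_3 with chi_k(m) = zeta_4^(k*m), zeta_4 = exp(2*pi*i/4)):
  irrep \ class  {0} (size 1)  {1} (size 1)  {2} (size 1)  {3} (size 1)
  chi_0          1             1             1             1           
  chi_1          1             I             -1            -I          
  chi_2          1             -1            1             -1          
  chi_3          1             -I            -1            I           

Spot check: chi_0(2) = zeta_4^(0*2) = zeta_4^0 = 1.

Details: Z/4Z is abelian, so all 4 irreducible complex representations are 1-dimensional. They are given by chi_k(m) = zeta_4^(k*m) for k = 0,...,3. Row orthogonality: sum_m chi_k(m) conj(chi_l(m)) = 4 * [k = l].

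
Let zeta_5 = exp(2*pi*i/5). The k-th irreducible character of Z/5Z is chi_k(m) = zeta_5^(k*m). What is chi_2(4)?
chi_2(4) = zeta_5^8 = exp(-4*I*pi/5)

Explanation: chi_2(4) = zeta_5^(2*4) = zeta_5^8. Since zeta_5^5 = 1, this equals zeta_5^3 = exp(2*pi*i*3/5) = exp(-4*I*pi/5).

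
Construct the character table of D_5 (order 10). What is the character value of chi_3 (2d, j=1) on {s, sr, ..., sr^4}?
Conjugacy classes: {e} of size 1, {r^1, r^4} of size 2, {r^2, r^3} of size 2, {s, sr, ..., sr^4} of size 5.
Character table:
  irrep \ class              {e} (size 1)  {r^1, r^4} (size 2)  {r^2, r^3} (size 2)  {s, sr, ..., sr^4} (size 5)
  chi_1 (triv)               1             1                    1                    1                          
  chi_2 (sign: r->1, s->-1)  1             1                    1                    -1                         
  chi_3 (2d, j=1)            2             -1/2 + sqrt(5)/2     -sqrt(5)/2 - 1/2     0                          
  chi_4 (2d, j=2)            2             -sqrt(5)/2 - 1/2     -1/2 + sqrt(5)/2     0                          

Spot check: chi_3 (2d, j=1) on {s, sr, ..., sr^4} = 0.

Argument: D_5 has order 2*5 = 10 with 4 conjugacy classes, hence 4 irreducibles. Sum of squared dims 1 + 1 + 4 + 4 = 10 = |G|. Linear characters come from the abelianisation; the 2-dimensional irreps have character r^k -> 2*cos(2*pi*j*k/5), reflections -> 0.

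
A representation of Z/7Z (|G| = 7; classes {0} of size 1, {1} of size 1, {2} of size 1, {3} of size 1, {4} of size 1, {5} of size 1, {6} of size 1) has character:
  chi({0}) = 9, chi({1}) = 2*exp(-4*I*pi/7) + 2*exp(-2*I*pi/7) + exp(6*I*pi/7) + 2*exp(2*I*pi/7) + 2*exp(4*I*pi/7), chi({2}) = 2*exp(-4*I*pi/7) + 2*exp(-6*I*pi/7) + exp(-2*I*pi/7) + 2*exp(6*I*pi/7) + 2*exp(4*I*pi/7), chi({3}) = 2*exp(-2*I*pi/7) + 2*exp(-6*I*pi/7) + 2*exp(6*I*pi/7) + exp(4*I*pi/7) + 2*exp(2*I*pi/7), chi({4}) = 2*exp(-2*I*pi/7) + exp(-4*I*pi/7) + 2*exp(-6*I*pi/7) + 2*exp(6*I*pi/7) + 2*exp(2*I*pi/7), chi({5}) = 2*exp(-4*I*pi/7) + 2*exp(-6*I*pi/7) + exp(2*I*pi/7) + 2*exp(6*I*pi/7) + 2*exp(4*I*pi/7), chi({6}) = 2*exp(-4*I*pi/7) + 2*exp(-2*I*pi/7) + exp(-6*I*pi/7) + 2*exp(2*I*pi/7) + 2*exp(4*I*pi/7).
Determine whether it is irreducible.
Not irreducible (reducible): <chi, chi> = 17 > 1.

Reasoning: <chi, chi> = (1/|G|) sum_C |C| * |chi(C)|^2 = (1/7)[1*|9|^2 + 1*|2*exp(-4*I*pi/7) + 2*exp(-2*I*pi/7) + exp(6*I*pi/7) + 2*exp(2*I*pi/7) + 2*exp(4*I*pi/7)|^2 + 1*|2*exp(-4*I*pi/7) + 2*exp(-6*I*pi/7) + exp(-2*I*pi/7) + 2*exp(6*I*pi/7) + 2*exp(4*I*pi/7)|^2 + 1*|2*exp(-2*I*pi/7) + 2*exp(-6*I*pi/7) + 2*exp(6*I*pi/7) + exp(4*I*pi/7) + 2*exp(2*I*pi/7)|^2 + 1*|2*exp(-2*I*pi/7) + exp(-4*I*pi/7) + 2*exp(-6*I*pi/7) + 2*exp(6*I*pi/7) + 2*exp(2*I*pi/7)|^2 + 1*|2*exp(-4*I*pi/7) + 2*exp(-6*I*pi/7) + exp(2*I*pi/7) + 2*exp(6*I*pi/7) + 2*exp(4*I*pi/7)|^2 + 1*|2*exp(-4*I*pi/7) + 2*exp(-2*I*pi/7) + exp(-6*I*pi/7) + 2*exp(2*I*pi/7) + 2*exp(4*I*pi/7)|^2]
  = (1/7)[(81) + (17 + 10*exp(-2*I*pi/7) + 8*exp(-4*I*pi/7) + 14*exp(-6*I*pi/7) + 14*exp(6*I*pi/7) + 8*exp(4*I*pi/7) + 10*exp(2*I*pi/7)) + (17 + 14*exp(-2*I*pi/7) + 10*exp(-4*I*pi/7) + 8*exp(-6*I*pi/7) + 8*exp(6*I*pi/7) + 10*exp(4*I*pi/7) + 14*exp(2*I*pi/7)) + (17 + 14*exp(-4*I*pi/7) + 8*exp(-2*I*pi/7) + 10*exp(-6*I*pi/7) + 10*exp(6*I*pi/7) + 8*exp(2*I*pi/7) + 14*exp(4*I*pi/7)) + (17 + 14*exp(-4*I*pi/7) + 8*exp(-2*I*pi/7) + 10*exp(-6*I*pi/7) + 10*exp(6*I*pi/7) + 8*exp(2*I*pi/7) + 14*exp(4*I*pi/7)) + (17 + 14*exp(-2*I*pi/7) + 10*exp(-4*I*pi/7) + 8*exp(-6*I*pi/7) + 8*exp(6*I*pi/7) + 10*exp(4*I*pi/7) + 14*exp(2*I*pi/7)) + (17 + 10*exp(-2*I*pi/7) + 8*exp(-4*I*pi/7) + 14*exp(-6*I*pi/7) + 14*exp(6*I*pi/7) + 8*exp(4*I*pi/7) + 10*exp(2*I*pi/7))] = 119/7 = 17.
(Exp terms are combined using exp(i*s)*conj(exp(i*t)) = exp(i*(s-t)), and sums of them are collapsed using the identity that for every m > 1 the m distinct m-th roots of unity sum to 0, e.g. 1 + exp(2*I*pi/3) + exp(-2*I*pi/3) = 0.)
A character is irreducible iff <chi, chi> = 1, so this representation is reducible.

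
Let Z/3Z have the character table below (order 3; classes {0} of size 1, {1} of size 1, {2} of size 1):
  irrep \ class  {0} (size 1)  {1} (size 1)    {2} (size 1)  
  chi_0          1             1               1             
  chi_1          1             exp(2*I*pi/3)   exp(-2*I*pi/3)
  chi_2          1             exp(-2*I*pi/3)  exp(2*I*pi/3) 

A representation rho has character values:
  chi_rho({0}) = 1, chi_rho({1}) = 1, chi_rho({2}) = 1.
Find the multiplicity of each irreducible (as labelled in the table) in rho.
Multiplicities: chi_0: 1, chi_1: 0, chi_2: 0.

Justification: Use <chi_rho, chi> = (1/|G|) sum_C |C| * chi_rho(C) * conj(chi(C)) with |G| = 3 for each irreducible chi in the table:
  <chi_rho, chi_0> = (1/3)[1*(1)*conj(1) + 1*(1)*conj(1) + 1*(1)*conj(1)]
      = (1/3)[(1) + (1) + (1)] = 3/3 = 1
  <chi_rho, chi_1> = (1/3)[1*(1)*conj(1) + 1*(1)*conj(exp(2*I*pi/3)) + 1*(1)*conj(exp(-2*I*pi/3))]
      = (1/3)[(1) + (exp(-2*I*pi/3)) + (exp(2*I*pi/3))] = 0/3 = 0
  <chi_rho, chi_2> = (1/3)[1*(1)*conj(1) + 1*(1)*conj(exp(-2*I*pi/3)) + 1*(1)*conj(exp(2*I*pi/3))]
      = (1/3)[(1) + (exp(2*I*pi/3)) + (exp(-2*I*pi/3))] = 0/3 = 0
(Exp terms are combined using exp(i*s)*conj(exp(i*t)) = exp(i*(s-t)), and sums of them are collapsed using the identity that for every m > 1 the m distinct m-th roots of unity sum to 0, e.g. 1 + exp(2*I*pi/3) + exp(-2*I*pi/3) = 0.)
Dimension check: dim(rho) = sum (mult * dim) = 1*1 + 0*1 + 0*1 = 1 = chi_rho(e) = 1.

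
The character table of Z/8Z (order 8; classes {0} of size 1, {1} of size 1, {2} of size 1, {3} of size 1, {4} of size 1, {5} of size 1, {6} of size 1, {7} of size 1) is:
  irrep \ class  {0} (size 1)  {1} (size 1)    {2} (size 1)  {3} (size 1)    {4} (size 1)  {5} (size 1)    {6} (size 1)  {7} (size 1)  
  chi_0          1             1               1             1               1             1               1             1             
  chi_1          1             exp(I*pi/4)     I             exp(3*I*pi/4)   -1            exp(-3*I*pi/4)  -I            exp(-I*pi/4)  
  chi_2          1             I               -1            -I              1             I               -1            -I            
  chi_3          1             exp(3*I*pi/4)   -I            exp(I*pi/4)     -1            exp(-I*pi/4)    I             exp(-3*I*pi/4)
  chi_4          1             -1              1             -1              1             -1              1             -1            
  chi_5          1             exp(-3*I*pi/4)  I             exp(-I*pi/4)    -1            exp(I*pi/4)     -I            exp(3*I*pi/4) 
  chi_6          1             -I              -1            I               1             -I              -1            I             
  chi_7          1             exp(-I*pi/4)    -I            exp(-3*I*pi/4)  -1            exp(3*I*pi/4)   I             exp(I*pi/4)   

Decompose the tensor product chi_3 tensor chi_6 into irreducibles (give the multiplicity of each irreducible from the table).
chi_3 tensor chi_6 = chi_1 (all other irreducibles have multiplicity 0).

Argument: The character of a tensor product is the pointwise product (chi_3 * chi_6)(C) = chi_3(C) * chi_6(C):
  {0}: (1)*(1), {1}: (exp(3*I*pi/4))*(-I), {2}: (-I)*(-1), {3}: (exp(I*pi/4))*(I), {4}: (-1)*(1), {5}: (exp(-I*pi/4))*(-I), {6}: (I)*(-1), {7}: (exp(-3*I*pi/4))*(I)
so (chi_3 * chi_6) takes values
  {0} -> 1, {1} -> -exp(-3*I*pi/4), {2} -> I, {3} -> exp(3*I*pi/4), {4} -> -1, {5} -> -exp(I*pi/4), {6} -> -I, {7} -> exp(-I*pi/4).
Now take the inner product of this character with each irreducible chi from the table, <chi_3*chi_6, chi> = (1/8) sum_C |C| (chi_3*chi_6)(C) conj(chi(C)):
  <chi_3*chi_6, chi_0> = (1/8)[1*(1)*conj(1) + 1*(-exp(-3*I*pi/4))*conj(1) + 1*(I)*conj(1) + 1*(exp(3*I*pi/4))*conj(1) + 1*(-1)*conj(1) + 1*(-exp(I*pi/4))*conj(1) + 1*(-I)*conj(1) + 1*(exp(-I*pi/4))*conj(1)]
      = (1/8)[(1) + (-exp(-3*I*pi/4)) + (I) + (exp(3*I*pi/4)) + (-1) + (-exp(I*pi/4)) + (-I) + (exp(-I*pi/4))] = 0/8 = 0
  <chi_3*chi_6, chi_1> = (1/8)[1*(1)*conj(1) + 1*(-exp(-3*I*pi/4))*conj(exp(I*pi/4)) + 1*(I)*conj(I) + 1*(exp(3*I*pi/4))*conj(exp(3*I*pi/4)) + 1*(-1)*conj(-1) + 1*(-exp(I*pi/4))*conj(exp(-3*I*pi/4)) + 1*(-I)*conj(-I) + 1*(exp(-I*pi/4))*conj(exp(-I*pi/4))]
      = (1/8)[(1) + (1) + (1) + (1) + (1) + (1) + (1) + (1)] = 8/8 = 1
  <chi_3*chi_6, chi_2> = (1/8)[1*(1)*conj(1) + 1*(-exp(-3*I*pi/4))*conj(I) + 1*(I)*conj(-1) + 1*(exp(3*I*pi/4))*conj(-I) + 1*(-1)*conj(1) + 1*(-exp(I*pi/4))*conj(I) + 1*(-I)*conj(-1) + 1*(exp(-I*pi/4))*conj(-I)]
      = (1/8)[(1) + (exp(-I*pi/4)) + (-I) + (exp(-3*I*pi/4)) + (-1) + (exp(3*I*pi/4)) + (I) + (exp(I*pi/4))] = 0/8 = 0
  <chi_3*chi_6, chi_3> = (1/8)[1*(1)*conj(1) + 1*(-exp(-3*I*pi/4))*conj(exp(3*I*pi/4)) + 1*(I)*conj(-I) + 1*(exp(3*I*pi/4))*conj(exp(I*pi/4)) + 1*(-1)*conj(-1) + 1*(-exp(I*pi/4))*conj(exp(-I*pi/4)) + 1*(-I)*conj(I) + 1*(exp(-I*pi/4))*conj(exp(-3*I*pi/4))]
      = (1/8)[(1) + (-I) + (-1) + (I) + (1) + (-I) + (-1) + (I)] = 0/8 = 0
  <chi_3*chi_6, chi_4> = (1/8)[1*(1)*conj(1) + 1*(-exp(-3*I*pi/4))*conj(-1) + 1*(I)*conj(1) + 1*(exp(3*I*pi/4))*conj(-1) + 1*(-1)*conj(1) + 1*(-exp(I*pi/4))*conj(-1) + 1*(-I)*conj(1) + 1*(exp(-I*pi/4))*conj(-1)]
      = (1/8)[(1) + (exp(-3*I*pi/4)) + (I) + (-exp(3*I*pi/4)) + (-1) + (exp(I*pi/4)) + (-I) + (-exp(-I*pi/4))] = 0/8 = 0
  <chi_3*chi_6, chi_5> = (1/8)[1*(1)*conj(1) + 1*(-exp(-3*I*pi/4))*conj(exp(-3*I*pi/4)) + 1*(I)*conj(I) + 1*(exp(3*I*pi/4))*conj(exp(-I*pi/4)) + 1*(-1)*conj(-1) + 1*(-exp(I*pi/4))*conj(exp(I*pi/4)) + 1*(-I)*conj(-I) + 1*(exp(-I*pi/4))*conj(exp(3*I*pi/4))]
      = (1/8)[(1) + (-1) + (1) + (-1) + (1) + (-1) + (1) + (-1)] = 0/8 = 0
  <chi_3*chi_6, chi_6> = (1/8)[1*(1)*conj(1) + 1*(-exp(-3*I*pi/4))*conj(-I) + 1*(I)*conj(-1) + 1*(exp(3*I*pi/4))*conj(I) + 1*(-1)*conj(1) + 1*(-exp(I*pi/4))*conj(-I) + 1*(-I)*conj(-1) + 1*(exp(-I*pi/4))*conj(I)]
      = (1/8)[(1) + (-exp(-I*pi/4)) + (-I) + (-exp(-3*I*pi/4)) + (-1) + (-exp(3*I*pi/4)) + (I) + (-exp(I*pi/4))] = 0/8 = 0
  <chi_3*chi_6, chi_7> = (1/8)[1*(1)*conj(1) + 1*(-exp(-3*I*pi/4))*conj(exp(-I*pi/4)) + 1*(I)*conj(-I) + 1*(exp(3*I*pi/4))*conj(exp(-3*I*pi/4)) + 1*(-1)*conj(-1) + 1*(-exp(I*pi/4))*conj(exp(3*I*pi/4)) + 1*(-I)*conj(I) + 1*(exp(-I*pi/4))*conj(exp(I*pi/4))]
      = (1/8)[(1) + (I) + (-1) + (-I) + (1) + (I) + (-1) + (-I)] = 0/8 = 0
(Exp terms are combined using exp(i*s)*conj(exp(i*t)) = exp(i*(s-t)), and sums of them are collapsed using the identity that for every m > 1 the m distinct m-th roots of unity sum to 0, e.g. 1 + exp(2*I*pi/3) + exp(-2*I*pi/3) = 0.)
Hence the multiplicities are chi_1: 1. Dimension check: dim(chi_3)*dim(chi_6) = 1*1 = 1 and sum (mult * dim) = 1*1 = 1.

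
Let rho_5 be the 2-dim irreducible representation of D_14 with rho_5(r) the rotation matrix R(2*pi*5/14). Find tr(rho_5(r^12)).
chi_{rho_5}(r^12) = 2*cos(2*pi*5*12/14) = -2*cos(3*pi/7)

Details: rho_5(r^12) is rotation by angle 2*pi*5*12/14, whose trace is 2*cos(2*pi*5*12/14) = -2*cos(3*pi/7).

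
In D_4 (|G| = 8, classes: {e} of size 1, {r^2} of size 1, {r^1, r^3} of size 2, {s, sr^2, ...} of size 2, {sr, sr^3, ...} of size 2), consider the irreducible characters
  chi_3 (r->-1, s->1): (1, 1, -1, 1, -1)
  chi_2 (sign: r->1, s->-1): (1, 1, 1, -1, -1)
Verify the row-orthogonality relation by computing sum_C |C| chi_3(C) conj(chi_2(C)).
Sum = 0; so <chi_3, chi_2> = 0 (distinct irreducibles are orthogonal).

Details: Compute term by term over conjugacy classes (|C| * chi_3(C) * conj(chi_2(C))):
  1*(1)*conj(1) + 1*(1)*conj(1) + 2*(-1)*conj(1) + 2*(1)*conj(-1) + 2*(-1)*conj(-1)
  = (1) + (1) + (-2) + (-2) + (2)
  = 0.
Dividing by |G| = 8 gives 0/8 = 0, matching the row-orthogonality relation <chi_3, chi_2> = [chi_3 = chi_2].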